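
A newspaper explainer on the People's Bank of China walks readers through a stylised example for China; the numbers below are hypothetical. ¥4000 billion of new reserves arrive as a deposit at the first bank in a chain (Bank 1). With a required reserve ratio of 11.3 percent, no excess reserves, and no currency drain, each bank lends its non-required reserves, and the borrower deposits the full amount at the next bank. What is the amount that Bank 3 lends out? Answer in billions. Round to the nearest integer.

¥2791 billion

Each bank lends a fraction (1 − rr) = 0.8870 of the deposit it receives, so Bank 3 receives 4000·0.8870^2 and lends 4000·0.8870^3 ≈ 2791.4564 billion.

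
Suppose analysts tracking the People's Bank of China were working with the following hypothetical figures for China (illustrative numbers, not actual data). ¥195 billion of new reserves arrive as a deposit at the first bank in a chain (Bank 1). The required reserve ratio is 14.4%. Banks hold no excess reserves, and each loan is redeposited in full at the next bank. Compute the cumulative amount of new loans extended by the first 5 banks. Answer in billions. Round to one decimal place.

Bank i lends (1 − rr)^i of the original deposit: Bank 1 lends 195·0.8560 = 166.9200, Bank 2 lends 195·0.8560² ≈ 142.8835, and so on.
Summing a geometric series: total = 195·[0.8560·(1 − 0.8560^5) / (1 − 0.8560)] ≈ 626.4274 billion.

¥626.4 billion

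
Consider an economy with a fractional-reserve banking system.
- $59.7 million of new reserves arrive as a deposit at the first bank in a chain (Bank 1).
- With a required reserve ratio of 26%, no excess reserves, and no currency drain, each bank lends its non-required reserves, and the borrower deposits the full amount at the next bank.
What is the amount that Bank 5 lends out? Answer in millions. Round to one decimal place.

$13.2 million

Each bank lends a fraction (1 − rr) = 0.7400 of the deposit it receives, so Bank 5 receives 59.7·0.7400^4 and lends 59.7·0.7400^5 ≈ 13.2475 million.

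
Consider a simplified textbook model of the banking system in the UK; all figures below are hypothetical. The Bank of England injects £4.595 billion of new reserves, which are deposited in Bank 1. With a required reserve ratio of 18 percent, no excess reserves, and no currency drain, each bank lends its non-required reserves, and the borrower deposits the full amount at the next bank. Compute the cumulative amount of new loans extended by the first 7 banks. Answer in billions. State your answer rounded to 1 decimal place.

£15.7 billion

Bank i lends (1 − rr)^i of the original deposit: Bank 1 lends 4.595·0.8200 = 3.7679, Bank 2 lends 4.595·0.8200² ≈ 3.0897, and so on.
Summing a geometric series: total = 4.595·[0.8200·(1 − 0.8200^7) / (1 − 0.8200)] ≈ 15.7145 billion.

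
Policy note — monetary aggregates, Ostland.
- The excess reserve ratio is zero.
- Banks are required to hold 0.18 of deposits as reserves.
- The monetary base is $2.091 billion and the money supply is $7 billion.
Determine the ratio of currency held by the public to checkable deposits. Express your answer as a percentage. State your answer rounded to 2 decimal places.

16.93%

Using m = M/MB = 7/2.091 ≈ 3.347681. From m = (1 + c)/(c + rr + e), rearranging gives 1 + c = m·(c + rr + e), so c·(1 − m) = m·(rr + e) − 1.
Hence c = [m·(rr + e) − 1]/(1 − m) = [3.347681 × (0.18 + 0) − 1] / (1 − 3.347681) ≈ 0.169281.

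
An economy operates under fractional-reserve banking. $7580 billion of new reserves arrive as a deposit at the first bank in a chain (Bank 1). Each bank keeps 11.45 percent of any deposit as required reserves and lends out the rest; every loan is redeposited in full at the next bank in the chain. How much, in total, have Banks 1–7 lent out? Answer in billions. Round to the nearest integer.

$33596 billion

Bank i lends (1 − rr)^i of the original deposit: Bank 1 lends 7580·0.8855 = 6712.0900, Bank 2 lends 7580·0.8855² ≈ 5943.5557, and so on.
Summing a geometric series: total = 7580·[0.8855·(1 − 0.8855^7) / (1 − 0.8855)] ≈ 33595.9796 billion.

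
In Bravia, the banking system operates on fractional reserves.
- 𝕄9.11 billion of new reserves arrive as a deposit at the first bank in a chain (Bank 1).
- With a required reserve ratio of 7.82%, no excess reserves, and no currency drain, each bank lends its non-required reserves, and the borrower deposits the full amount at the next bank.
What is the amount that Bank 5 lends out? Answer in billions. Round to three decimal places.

Each bank lends a fraction (1 − rr) = 0.9218 of the deposit it receives, so Bank 5 receives 9.11·0.9218^4 and lends 9.11·0.9218^5 ≈ 6.0632 billion.

𝕄6.063 billion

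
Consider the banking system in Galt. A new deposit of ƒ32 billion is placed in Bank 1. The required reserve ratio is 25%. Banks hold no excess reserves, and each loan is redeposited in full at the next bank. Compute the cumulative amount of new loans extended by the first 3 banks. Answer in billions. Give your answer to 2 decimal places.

ƒ55.50 billion

Bank i lends (1 − rr)^i of the original deposit: Bank 1 lends 32·0.7500 = 24.0000, Bank 2 lends 32·0.7500² = 18.0000, and so on.
Summing a geometric series: total = 32·[0.7500·(1 − 0.7500^3) / (1 − 0.7500)] = 55.5000 billion.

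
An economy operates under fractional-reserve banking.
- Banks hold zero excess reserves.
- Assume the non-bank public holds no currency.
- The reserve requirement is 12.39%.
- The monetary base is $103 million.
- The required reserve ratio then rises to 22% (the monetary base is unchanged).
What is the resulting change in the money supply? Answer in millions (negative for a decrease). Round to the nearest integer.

-363 million

Initially m₁ = 1 / (0.1239) ≈ 8.0710, so M₁ = 8.0710 × 103 = 831.313 million.
After the change m₂ = 1 / (0.22) ≈ 4.5455, so M₂ = 4.5455 × 103 = 468.1865 million.
ΔM = M₂ − M₁ = 468.1865 − 831.313 = -363.1265 million.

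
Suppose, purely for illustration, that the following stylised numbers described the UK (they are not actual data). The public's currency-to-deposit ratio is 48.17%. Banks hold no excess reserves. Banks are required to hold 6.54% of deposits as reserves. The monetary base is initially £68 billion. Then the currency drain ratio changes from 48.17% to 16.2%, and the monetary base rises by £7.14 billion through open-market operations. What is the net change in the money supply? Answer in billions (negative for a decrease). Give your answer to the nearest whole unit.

£200 billion

Before: m₁ = (1 + 0.4817) / (0.0654 + 0.4817) ≈ 2.7083, MB₁ = 68, so M₁ = 2.7083 × 68 = 184.1644 billion.
After: m₂ = (1 + 0.162) / (0.0654 + 0.162) ≈ 5.1099, MB₂ = 68 + 7.14 = 75.14, so M₂ = 5.1099 × 75.14 ≈ 383.9579 billion.
ΔM = M₂ − M₁ = 383.9579 − 184.1644 = 199.7935 billion.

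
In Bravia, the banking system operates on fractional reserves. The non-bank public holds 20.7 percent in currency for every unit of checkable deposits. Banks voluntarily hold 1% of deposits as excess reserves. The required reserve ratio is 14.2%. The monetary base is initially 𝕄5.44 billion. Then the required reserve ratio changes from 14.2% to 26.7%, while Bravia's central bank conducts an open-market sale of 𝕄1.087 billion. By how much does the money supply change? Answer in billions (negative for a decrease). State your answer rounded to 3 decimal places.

Before: m₁ = (1 + 0.207) / (0.142 + 0.01 + 0.207) ≈ 3.36212, MB₁ = 5.44, so M₁ = 3.36212 × 5.44 ≈ 18.2899 billion.
After: m₂ = (1 + 0.207) / (0.267 + 0.01 + 0.207) ≈ 2.49380, MB₂ = 5.44 − 1.087 = 4.353, so M₂ = 2.49380 × 4.353 ≈ 10.8555 billion.
ΔM = M₂ − M₁ = 10.8555 − 18.2899 = -7.4344 billion.

-7.434 billion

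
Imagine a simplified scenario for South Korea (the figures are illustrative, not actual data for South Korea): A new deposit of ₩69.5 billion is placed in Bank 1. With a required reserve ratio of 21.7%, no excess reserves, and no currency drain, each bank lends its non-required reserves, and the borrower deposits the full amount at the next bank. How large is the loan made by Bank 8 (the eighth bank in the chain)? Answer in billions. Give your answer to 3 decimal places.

₩9.819 billion

Each bank lends a fraction (1 − rr) = 0.7830 of the deposit it receives, so Bank 8 receives 69.5·0.7830^7 and lends 69.5·0.7830^8 ≈ 9.8193 billion.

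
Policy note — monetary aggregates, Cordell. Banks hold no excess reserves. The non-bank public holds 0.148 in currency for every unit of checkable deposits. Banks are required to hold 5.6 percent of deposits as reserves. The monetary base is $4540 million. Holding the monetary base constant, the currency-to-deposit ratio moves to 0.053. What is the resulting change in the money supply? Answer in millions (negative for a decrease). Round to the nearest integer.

$18310 million

Initially m₁ = (1 + 0.148) / (0.056 + 0.148) ≈ 5.62745, so M₁ = 5.62745 × 4540 = 25548.623 million.
After the change m₂ = (1 + 0.053) / (0.056 + 0.053) ≈ 9.66055, so M₂ = 9.66055 × 4540 = 43858.897 million.
ΔM = M₂ − M₁ = 43858.897 − 25548.623 = 18310.274 million.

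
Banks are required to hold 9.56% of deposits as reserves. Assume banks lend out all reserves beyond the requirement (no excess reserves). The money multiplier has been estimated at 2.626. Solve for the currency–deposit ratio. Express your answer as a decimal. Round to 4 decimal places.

Using m = 2.626. From m = (1 + c)/(c + rr + e), rearranging gives 1 + c = m·(c + rr + e), so c·(1 − m) = m·(rr + e) − 1.
Hence c = [m·(rr + e) − 1]/(1 − m) = [2.626 × (0.0956 + 0) − 1] / (1 − 2.626) ≈ 0.460612.

0.4606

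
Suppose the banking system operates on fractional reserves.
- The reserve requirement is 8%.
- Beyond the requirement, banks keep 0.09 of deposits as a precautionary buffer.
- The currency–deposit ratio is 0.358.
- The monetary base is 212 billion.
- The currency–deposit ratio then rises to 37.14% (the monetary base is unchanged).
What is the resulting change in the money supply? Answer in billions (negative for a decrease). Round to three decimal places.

Initially m₁ = (1 + 0.358) / (0.08 + 0.09 + 0.358) ≈ 2.5719697, so M₁ = 2.5719697 × 212 ≈ 545.2576 billion.
After the change m₂ = (1 + 0.3714) / (0.08 + 0.09 + 0.3714) ≈ 2.5330624, so M₂ = 2.5330624 × 212 ≈ 537.0092 billion.
ΔM = M₂ − M₁ = 537.0092 − 545.2576 = -8.2484 billion.

-8.248 billion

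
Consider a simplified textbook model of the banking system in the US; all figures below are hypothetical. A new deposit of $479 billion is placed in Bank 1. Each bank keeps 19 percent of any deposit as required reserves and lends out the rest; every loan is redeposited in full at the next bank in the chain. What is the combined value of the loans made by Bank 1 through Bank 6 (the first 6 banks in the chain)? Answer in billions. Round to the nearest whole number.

$1465 billion

Bank i lends (1 − rr)^i of the original deposit: Bank 1 lends 479·0.8100 = 387.9900, Bank 2 lends 479·0.8100² = 314.2719, and so on.
Summing a geometric series: total = 479·[0.8100·(1 − 0.8100^6) / (1 − 0.8100)] ≈ 1465.3167 billion.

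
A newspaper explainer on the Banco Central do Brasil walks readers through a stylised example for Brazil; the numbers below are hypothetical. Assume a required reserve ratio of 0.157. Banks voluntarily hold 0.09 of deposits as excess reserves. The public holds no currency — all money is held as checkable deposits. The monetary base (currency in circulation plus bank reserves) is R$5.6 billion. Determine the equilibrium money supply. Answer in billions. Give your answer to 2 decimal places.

R$22.67 billion

The money multiplier is m = 1 / (rr + e) = 1 / (0.157 + 0.09) ≈ 4.0486.
So M = m × MB = 4.0486 × 5.6 ≈ 22.6722 billion.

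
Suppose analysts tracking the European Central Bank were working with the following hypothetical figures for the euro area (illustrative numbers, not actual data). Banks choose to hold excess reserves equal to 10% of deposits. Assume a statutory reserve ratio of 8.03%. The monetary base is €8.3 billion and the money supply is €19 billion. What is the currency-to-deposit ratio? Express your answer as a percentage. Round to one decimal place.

45.6%

Using m = M/MB = 19/8.3 ≈ 2.289157. From m = (1 + c)/(c + rr + e), rearranging gives 1 + c = m·(c + rr + e), so c·(1 − m) = m·(rr + e) − 1.
Hence c = [m·(rr + e) − 1]/(1 − m) = [2.289157 × (0.0803 + 0.1) − 1] / (1 − 2.289157) ≈ 0.455542.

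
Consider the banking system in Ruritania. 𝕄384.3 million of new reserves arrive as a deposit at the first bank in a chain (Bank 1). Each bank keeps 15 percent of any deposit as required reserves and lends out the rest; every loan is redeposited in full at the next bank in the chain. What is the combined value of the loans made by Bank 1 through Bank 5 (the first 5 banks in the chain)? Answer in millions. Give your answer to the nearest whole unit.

Bank i lends (1 − rr)^i of the original deposit: Bank 1 lends 384.3·0.8500 = 326.6550, Bank 2 lends 384.3·0.8500² ≈ 277.6567, and so on.
Summing a geometric series: total = 384.3·[0.8500·(1 − 0.8500^5) / (1 − 0.8500)] ≈ 1211.4429 million.

𝕄1211 million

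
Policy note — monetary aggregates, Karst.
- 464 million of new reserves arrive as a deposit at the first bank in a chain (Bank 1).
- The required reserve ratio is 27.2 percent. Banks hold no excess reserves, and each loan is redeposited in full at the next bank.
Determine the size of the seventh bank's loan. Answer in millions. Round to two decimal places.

50.28 million

Each bank lends a fraction (1 − rr) = 0.7280 of the deposit it receives, so Bank 7 receives 464·0.7280^6 and lends 464·0.7280^7 ≈ 50.2849 million.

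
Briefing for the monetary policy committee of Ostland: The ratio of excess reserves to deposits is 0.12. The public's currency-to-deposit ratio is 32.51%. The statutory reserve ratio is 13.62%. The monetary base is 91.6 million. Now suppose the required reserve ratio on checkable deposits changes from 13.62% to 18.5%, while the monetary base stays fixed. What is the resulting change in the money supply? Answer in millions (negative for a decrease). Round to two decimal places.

Initially m₁ = (1 + 0.3251) / (0.1362 + 0.12 + 0.3251) ≈ 2.27955, so M₁ = 2.27955 × 91.6 ≈ 208.8068 million.
After the change m₂ = (1 + 0.3251) / (0.185 + 0.12 + 0.3251) ≈ 2.10300, so M₂ = 2.10300 × 91.6 = 192.6348 million.
ΔM = M₂ − M₁ = 192.6348 − 208.8068 = -16.172 million.

-16.17 million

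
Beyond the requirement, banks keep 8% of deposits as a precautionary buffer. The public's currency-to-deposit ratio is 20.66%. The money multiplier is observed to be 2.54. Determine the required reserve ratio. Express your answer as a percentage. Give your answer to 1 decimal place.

18.8%

Using m = 2.54. Since m = (1 + c)/(c + rr + e), the denominator satisfies c + rr + e = (1 + c)/m = (1 + 0.2066) / 2.54 ≈ 0.475039.
With c = 0.2066 and e = 0.08, the required reserve ratio is 0.475039 − 0.2066 − 0.08 = 0.188439.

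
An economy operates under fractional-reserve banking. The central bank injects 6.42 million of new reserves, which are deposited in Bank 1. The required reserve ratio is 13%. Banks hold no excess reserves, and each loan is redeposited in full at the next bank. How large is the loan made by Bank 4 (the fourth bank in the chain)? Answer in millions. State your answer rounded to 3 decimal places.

3.678 million

Each bank lends a fraction (1 − rr) = 0.8700 of the deposit it receives, so Bank 4 receives 6.42·0.8700^3 and lends 6.42·0.8700^4 ≈ 3.6780 million.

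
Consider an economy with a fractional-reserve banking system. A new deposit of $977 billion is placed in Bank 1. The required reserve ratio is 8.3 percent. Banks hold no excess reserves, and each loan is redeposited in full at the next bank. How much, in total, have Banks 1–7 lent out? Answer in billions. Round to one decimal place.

Bank i lends (1 − rr)^i of the original deposit: Bank 1 lends 977·0.9170 = 895.9090, Bank 2 lends 977·0.9170² ≈ 821.5486, and so on.
Summing a geometric series: total = 977·[0.9170·(1 − 0.9170^7) / (1 − 0.9170)] ≈ 4908.7498 billion.

$4908.7 billion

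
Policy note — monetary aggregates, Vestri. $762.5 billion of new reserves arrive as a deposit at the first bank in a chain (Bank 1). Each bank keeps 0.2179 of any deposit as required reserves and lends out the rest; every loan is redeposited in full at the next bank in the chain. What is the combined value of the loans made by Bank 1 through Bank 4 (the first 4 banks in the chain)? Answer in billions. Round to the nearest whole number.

Bank i lends (1 − rr)^i of the original deposit: Bank 1 lends 762.5·0.7821 ≈ 596.3513, Bank 2 lends 762.5·0.7821² ≈ 466.4063, and so on.
Summing a geometric series: total = 762.5·[0.7821·(1 − 0.7821^4) / (1 − 0.7821)] ≈ 1712.8255 billion.

$1713 billion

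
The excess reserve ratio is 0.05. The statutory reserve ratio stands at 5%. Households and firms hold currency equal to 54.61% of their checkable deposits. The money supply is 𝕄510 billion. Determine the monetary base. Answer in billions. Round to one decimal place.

𝕄213.1 billion

The money multiplier is m = (1 + c) / (rr + e + c) = (1 + 0.5461) / (0.05 + 0.05 + 0.5461) ≈ 2.39297.
MB = M / m = 510 / 2.39297 ≈ 213.1243 billion.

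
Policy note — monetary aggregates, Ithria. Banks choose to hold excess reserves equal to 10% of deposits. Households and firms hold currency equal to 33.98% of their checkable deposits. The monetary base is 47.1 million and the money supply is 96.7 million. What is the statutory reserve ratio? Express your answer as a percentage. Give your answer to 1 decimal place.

Using m = M/MB = 96.7/47.1 ≈ 2.053079. Since m = (1 + c)/(c + rr + e), the denominator satisfies c + rr + e = (1 + c)/m = (1 + 0.3398) / 2.053079 ≈ 0.652581.
With c = 0.3398 and e = 0.1, the statutory reserve ratio is 0.652581 − 0.3398 − 0.1 = 0.212781.

21.3%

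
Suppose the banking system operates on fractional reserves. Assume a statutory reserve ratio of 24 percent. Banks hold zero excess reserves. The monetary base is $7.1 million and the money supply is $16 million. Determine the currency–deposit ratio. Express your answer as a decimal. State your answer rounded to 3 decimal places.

0.366

Using m = M/MB = 16/7.1 ≈ 2.253521. From m = (1 + c)/(c + rr + e), rearranging gives 1 + c = m·(c + rr + e), so c·(1 − m) = m·(rr + e) − 1.
Hence c = [m·(rr + e) − 1]/(1 − m) = [2.253521 × (0.24 + 0) − 1] / (1 − 2.253521) ≈ 0.366292.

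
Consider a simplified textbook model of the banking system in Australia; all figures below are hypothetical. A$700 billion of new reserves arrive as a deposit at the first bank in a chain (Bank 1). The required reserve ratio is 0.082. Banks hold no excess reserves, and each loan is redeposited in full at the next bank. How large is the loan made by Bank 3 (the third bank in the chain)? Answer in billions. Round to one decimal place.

A$541.5 billion

Each bank lends a fraction (1 − rr) = 0.9180 of the deposit it receives, so Bank 3 receives 700·0.9180^2 and lends 700·0.9180^3 ≈ 541.5344 billion.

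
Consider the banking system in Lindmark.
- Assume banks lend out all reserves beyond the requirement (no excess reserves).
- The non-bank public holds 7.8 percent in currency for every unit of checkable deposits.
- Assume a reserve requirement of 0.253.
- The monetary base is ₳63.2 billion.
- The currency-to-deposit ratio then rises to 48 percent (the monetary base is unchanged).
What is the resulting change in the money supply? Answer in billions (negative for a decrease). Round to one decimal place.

-78.2 billion

Initially m₁ = (1 + 0.078) / (0.253 + 0.078) ≈ 3.2568, so M₁ = 3.2568 × 63.2 ≈ 205.8298 billion.
After the change m₂ = (1 + 0.48) / (0.253 + 0.48) ≈ 2.0191, so M₂ = 2.0191 × 63.2 ≈ 127.6071 billion.
ΔM = M₂ − M₁ = 127.6071 − 205.8298 = -78.2227 billion.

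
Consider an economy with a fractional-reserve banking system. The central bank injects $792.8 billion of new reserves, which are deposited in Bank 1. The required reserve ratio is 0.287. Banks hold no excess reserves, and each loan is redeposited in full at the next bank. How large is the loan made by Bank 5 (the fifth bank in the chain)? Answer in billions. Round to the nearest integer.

Each bank lends a fraction (1 − rr) = 0.7130 of the deposit it receives, so Bank 5 receives 792.8·0.7130^4 and lends 792.8·0.7130^5 ≈ 146.0869 billion.

$146 billion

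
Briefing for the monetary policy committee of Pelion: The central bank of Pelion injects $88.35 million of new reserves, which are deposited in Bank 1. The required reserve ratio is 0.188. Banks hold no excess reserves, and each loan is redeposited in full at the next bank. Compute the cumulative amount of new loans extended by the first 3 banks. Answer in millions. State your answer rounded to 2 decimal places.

$177.29 million

Bank i lends (1 − rr)^i of the original deposit: Bank 1 lends 88.35·0.8120 = 71.7402, Bank 2 lends 88.35·0.8120² ≈ 58.2530, and so on.
Summing a geometric series: total = 88.35·[0.8120·(1 − 0.8120^3) / (1 − 0.8120)] ≈ 177.2947 million.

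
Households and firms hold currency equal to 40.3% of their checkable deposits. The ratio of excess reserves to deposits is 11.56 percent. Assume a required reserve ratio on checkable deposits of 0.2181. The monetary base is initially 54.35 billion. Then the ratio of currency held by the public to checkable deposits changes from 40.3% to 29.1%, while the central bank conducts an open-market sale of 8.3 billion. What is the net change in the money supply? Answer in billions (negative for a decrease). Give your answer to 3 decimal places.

Before: m₁ = (1 + 0.403) / (0.2181 + 0.1156 + 0.403) ≈ 1.904439, MB₁ = 54.35, so M₁ = 1.904439 × 54.35 ≈ 103.5063 billion.
After: m₂ = (1 + 0.291) / (0.2181 + 0.1156 + 0.291) ≈ 2.066592, MB₂ = 54.35 − 8.3 = 46.05, so M₂ = 2.066592 × 46.05 ≈ 95.1666 billion.
ΔM = M₂ − M₁ = 95.1666 − 103.5063 = -8.3397 billion.

-8.340 billion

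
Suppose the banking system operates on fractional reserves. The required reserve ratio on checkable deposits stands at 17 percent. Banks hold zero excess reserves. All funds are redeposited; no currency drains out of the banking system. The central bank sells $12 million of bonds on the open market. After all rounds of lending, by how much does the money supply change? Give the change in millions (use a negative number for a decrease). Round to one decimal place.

The simple money multiplier is m = 1/rr = 1/0.17 ≈ 5.8824.
An open-market sale reduces the monetary base by 12 million, so ΔM = m × ΔMB = 5.8824 × (−12) = -70.5888 million.

-70.6 million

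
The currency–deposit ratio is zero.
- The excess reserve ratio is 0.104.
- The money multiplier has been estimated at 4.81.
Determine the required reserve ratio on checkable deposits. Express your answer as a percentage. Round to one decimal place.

Using m = 4.81. Since m = (1 + c)/(c + rr + e), the denominator satisfies c + rr + e = (1 + c)/m = (1 + 0) / 4.81 ≈ 0.207900.
With c = 0 and e = 0.104, the required reserve ratio on checkable deposits is 0.207900 − 0 − 0.104 = 0.1039.

10.4%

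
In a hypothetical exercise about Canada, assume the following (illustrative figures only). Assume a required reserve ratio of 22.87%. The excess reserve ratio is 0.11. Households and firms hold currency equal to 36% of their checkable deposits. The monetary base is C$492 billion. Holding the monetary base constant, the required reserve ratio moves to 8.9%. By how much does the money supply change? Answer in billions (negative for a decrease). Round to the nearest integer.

Initially m₁ = (1 + 0.36) / (0.2287 + 0.11 + 0.36) ≈ 1.9465, so M₁ = 1.9465 × 492 = 957.678 billion.
After the change m₂ = (1 + 0.36) / (0.089 + 0.11 + 0.36) ≈ 2.4329, so M₂ = 2.4329 × 492 = 1196.9868 billion.
ΔM = M₂ − M₁ = 1196.9868 − 957.678 = 239.3088 billion.

C$239 billion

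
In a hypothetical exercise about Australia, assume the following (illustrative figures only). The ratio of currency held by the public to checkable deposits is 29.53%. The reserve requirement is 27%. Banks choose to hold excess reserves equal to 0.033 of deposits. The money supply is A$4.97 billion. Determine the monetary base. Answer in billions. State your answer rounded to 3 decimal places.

The money multiplier is m = (1 + c) / (rr + e + c) = (1 + 0.2953) / (0.27 + 0.033 + 0.2953) ≈ 2.16497.
MB = M / m = 4.97 / 2.16497 ≈ 2.2956 billion.

A$2.296 billion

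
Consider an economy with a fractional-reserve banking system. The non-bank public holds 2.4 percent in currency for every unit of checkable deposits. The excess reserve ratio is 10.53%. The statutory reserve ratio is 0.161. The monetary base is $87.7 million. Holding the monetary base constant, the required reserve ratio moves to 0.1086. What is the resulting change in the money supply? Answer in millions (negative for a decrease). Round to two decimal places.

Initially m₁ = (1 + 0.024) / (0.161 + 0.1053 + 0.024) ≈ 3.52739, so M₁ = 3.52739 × 87.7 ≈ 309.3521 million.
After the change m₂ = (1 + 0.024) / (0.1086 + 0.1053 + 0.024) ≈ 4.30433, so M₂ = 4.30433 × 87.7 ≈ 377.4897 million.
ΔM = M₂ − M₁ = 377.4897 − 309.3521 = 68.1376 million.

$68.14 million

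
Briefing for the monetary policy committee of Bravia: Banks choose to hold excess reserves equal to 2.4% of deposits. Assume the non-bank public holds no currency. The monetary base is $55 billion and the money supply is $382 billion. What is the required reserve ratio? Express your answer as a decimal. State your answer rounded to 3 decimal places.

Using m = M/MB = 382/55 ≈ 6.945455. Since m = (1 + c)/(c + rr + e), the denominator satisfies c + rr + e = (1 + c)/m = (1 + 0) / 6.945455 ≈ 0.143979.
With c = 0 and e = 0.024, the required reserve ratio is 0.143979 − 0 − 0.024 = 0.119979.

0.120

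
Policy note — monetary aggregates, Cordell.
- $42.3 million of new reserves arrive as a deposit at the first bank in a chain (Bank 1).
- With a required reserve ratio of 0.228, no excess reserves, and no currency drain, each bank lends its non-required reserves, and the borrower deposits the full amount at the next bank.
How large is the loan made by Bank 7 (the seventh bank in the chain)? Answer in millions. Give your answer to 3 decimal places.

Each bank lends a fraction (1 − rr) = 0.7720 of the deposit it receives, so Bank 7 receives 42.3·0.7720^6 and lends 42.3·0.7720^7 ≈ 6.9129 million.

$6.913 million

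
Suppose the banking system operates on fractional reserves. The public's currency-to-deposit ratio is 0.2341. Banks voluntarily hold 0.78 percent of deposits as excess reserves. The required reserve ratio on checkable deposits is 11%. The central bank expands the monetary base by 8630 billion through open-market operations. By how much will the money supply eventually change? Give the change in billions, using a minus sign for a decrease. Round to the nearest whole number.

30265 billion

The money multiplier is m = (1 + c) / (rr + e + c) = (1 + 0.2341) / (0.11 + 0.0078 + 0.2341) ≈ 3.50696.
The purchase adds 8630 billion of base, so ΔM = m × ΔMB = 3.50696 × (+8630) = 30265.0648 billion.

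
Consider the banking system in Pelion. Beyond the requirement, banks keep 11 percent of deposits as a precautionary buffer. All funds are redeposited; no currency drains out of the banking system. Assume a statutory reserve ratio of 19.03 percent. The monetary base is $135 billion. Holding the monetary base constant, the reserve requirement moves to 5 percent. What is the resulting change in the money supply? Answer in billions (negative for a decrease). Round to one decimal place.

$394.2 billion

Initially m₁ = 1 / (0.1903 + 0.11) ≈ 3.33, so M₁ = 3.33 × 135 = 449.55 billion.
After the change m₂ = 1 / (0.05 + 0.11) = 6.25, so M₂ = 6.25 × 135 = 843.75 billion.
ΔM = M₂ − M₁ = 843.75 − 449.55 = 394.2 billion.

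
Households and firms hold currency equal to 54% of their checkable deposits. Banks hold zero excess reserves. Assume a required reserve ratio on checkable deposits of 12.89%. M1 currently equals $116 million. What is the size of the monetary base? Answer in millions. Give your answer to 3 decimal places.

$50.385 million

The money multiplier is m = (1 + c) / (rr + c) = (1 + 0.54) / (0.1289 + 0.54) ≈ 2.3022873.
MB = M / m = 116 / 2.3022873 ≈ 50.3847 million.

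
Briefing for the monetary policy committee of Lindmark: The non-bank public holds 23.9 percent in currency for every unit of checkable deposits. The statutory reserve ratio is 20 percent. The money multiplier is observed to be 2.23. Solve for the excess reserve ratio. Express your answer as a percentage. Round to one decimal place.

11.7%

Using m = 2.23. Since m = (1 + c)/(c + rr + e), the denominator satisfies c + rr + e = (1 + c)/m = (1 + 0.239) / 2.23 ≈ 0.555605.
With c = 0.239 and rr = 0.2, the excess reserve ratio is 0.555605 − 0.239 − 0.2 = 0.116605.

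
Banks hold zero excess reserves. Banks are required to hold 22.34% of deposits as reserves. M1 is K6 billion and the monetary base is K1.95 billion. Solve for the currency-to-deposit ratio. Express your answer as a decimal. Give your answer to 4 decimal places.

0.1505

Using m = M/MB = 6/1.95 ≈ 3.076923. From m = (1 + c)/(c + rr + e), rearranging gives 1 + c = m·(c + rr + e), so c·(1 − m) = m·(rr + e) − 1.
Hence c = [m·(rr + e) − 1]/(1 − m) = [3.076923 × (0.2234 + 0) − 1] / (1 − 3.076923) ≈ 0.150519.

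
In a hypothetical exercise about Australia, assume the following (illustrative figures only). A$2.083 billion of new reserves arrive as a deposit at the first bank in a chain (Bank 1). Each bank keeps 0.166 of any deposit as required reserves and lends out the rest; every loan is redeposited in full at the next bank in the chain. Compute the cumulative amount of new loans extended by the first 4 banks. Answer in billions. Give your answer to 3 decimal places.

Bank i lends (1 − rr)^i of the original deposit: Bank 1 lends 2.083·0.8340 ≈ 1.7372, Bank 2 lends 2.083·0.8340² ≈ 1.4488, and so on.
Summing a geometric series: total = 2.083·[0.8340·(1 − 0.8340^4) / (1 − 0.8340)] ≈ 5.4022 billion.

A$5.402 billion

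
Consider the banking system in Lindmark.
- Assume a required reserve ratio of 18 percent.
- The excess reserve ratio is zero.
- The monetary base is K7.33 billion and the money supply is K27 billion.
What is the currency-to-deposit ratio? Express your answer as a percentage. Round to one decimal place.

Using m = M/MB = 27/7.33 ≈ 3.683492. From m = (1 + c)/(c + rr + e), rearranging gives 1 + c = m·(c + rr + e), so c·(1 − m) = m·(rr + e) − 1.
Hence c = [m·(rr + e) − 1]/(1 − m) = [3.683492 × (0.18 + 0) − 1] / (1 − 3.683492) ≈ 0.125572.

12.6%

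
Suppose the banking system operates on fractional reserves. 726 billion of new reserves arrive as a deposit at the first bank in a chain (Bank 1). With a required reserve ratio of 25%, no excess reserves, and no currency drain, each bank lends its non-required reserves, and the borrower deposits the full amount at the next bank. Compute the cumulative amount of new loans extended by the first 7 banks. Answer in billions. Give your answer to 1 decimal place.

Bank i lends (1 − rr)^i of the original deposit: Bank 1 lends 726·0.7500 = 544.5000, Bank 2 lends 726·0.7500² = 408.3750, and so on.
Summing a geometric series: total = 726·[0.7500·(1 − 0.7500^7) / (1 − 0.7500)] ≈ 1887.2721 billion.

1887.3 billion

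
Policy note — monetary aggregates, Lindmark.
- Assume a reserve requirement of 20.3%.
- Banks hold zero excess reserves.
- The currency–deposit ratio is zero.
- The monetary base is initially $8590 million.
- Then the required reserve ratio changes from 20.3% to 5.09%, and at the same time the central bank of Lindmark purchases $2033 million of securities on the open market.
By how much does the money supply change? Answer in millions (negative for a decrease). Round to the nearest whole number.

Before: m₁ = 1 / (0.203) ≈ 4.926108, MB₁ = 8590, so M₁ = 4.926108 × 8590 ≈ 42315.2677 million.
After: m₂ = 1 / (0.0509) ≈ 19.646365, MB₂ = 8590 + 2033 = 10623, so M₂ = 19.646365 × 10623 ≈ 208703.3354 million.
ΔM = M₂ − M₁ = 208703.3354 − 42315.2677 = 166388.0677 million.

$166388 million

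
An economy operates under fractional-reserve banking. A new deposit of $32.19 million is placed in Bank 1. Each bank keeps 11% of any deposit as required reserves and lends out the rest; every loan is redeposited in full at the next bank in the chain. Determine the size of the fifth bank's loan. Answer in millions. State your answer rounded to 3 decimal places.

Each bank lends a fraction (1 − rr) = 0.8900 of the deposit it receives, so Bank 5 receives 32.19·0.8900^4 and lends 32.19·0.8900^5 ≈ 17.9751 million.

$17.975 million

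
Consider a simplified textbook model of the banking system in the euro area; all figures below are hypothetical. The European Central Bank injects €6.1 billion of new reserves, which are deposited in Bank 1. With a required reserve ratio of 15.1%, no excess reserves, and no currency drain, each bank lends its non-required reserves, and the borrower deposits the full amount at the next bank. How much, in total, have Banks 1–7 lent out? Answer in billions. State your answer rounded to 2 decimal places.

Bank i lends (1 − rr)^i of the original deposit: Bank 1 lends 6.1·0.8490 = 5.1789, Bank 2 lends 6.1·0.8490² ≈ 4.3969, and so on.
Summing a geometric series: total = 6.1·[0.8490·(1 − 0.8490^7) / (1 − 0.8490)] ≈ 23.3926 billion.

€23.39 billion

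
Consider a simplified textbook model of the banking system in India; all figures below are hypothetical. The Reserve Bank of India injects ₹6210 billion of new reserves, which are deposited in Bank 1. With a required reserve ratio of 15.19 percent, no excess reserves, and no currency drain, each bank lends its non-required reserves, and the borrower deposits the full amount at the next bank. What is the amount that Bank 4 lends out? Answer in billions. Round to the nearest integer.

Each bank lends a fraction (1 − rr) = 0.8481 of the deposit it receives, so Bank 4 receives 6210·0.8481^3 and lends 6210·0.8481^4 ≈ 3212.7716 billion.

₹3213 billion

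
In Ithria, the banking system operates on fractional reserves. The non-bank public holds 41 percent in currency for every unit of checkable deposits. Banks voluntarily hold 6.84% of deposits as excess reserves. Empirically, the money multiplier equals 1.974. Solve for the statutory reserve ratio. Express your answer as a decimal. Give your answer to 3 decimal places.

0.236

Using m = 1.974. Since m = (1 + c)/(c + rr + e), the denominator satisfies c + rr + e = (1 + c)/m = (1 + 0.41) / 1.974 ≈ 0.714286.
With c = 0.41 and e = 0.0684, the statutory reserve ratio is 0.714286 − 0.41 − 0.0684 = 0.235886.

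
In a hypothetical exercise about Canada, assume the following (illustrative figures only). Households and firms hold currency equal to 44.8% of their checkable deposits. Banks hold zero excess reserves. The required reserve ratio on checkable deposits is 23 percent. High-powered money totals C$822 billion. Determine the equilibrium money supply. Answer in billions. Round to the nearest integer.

The money multiplier is m = (1 + c) / (rr + c) = (1 + 0.448) / (0.23 + 0.448) ≈ 2.1357.
So M = m × MB = 2.1357 × 822 = 1755.5454 billion.

C$1756 billion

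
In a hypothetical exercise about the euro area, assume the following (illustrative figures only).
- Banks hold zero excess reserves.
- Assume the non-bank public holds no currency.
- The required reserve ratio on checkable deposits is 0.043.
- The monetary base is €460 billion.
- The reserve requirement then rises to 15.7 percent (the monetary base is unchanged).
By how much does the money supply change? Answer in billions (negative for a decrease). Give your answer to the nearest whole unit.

Initially m₁ = 1 / (0.043) ≈ 23.2558, so M₁ = 23.2558 × 460 = 10697.668 billion.
After the change m₂ = 1 / (0.157) ≈ 6.3694, so M₂ = 6.3694 × 460 = 2929.924 billion.
ΔM = M₂ − M₁ = 2929.924 − 10697.668 = -7767.744 billion.

-7768 billion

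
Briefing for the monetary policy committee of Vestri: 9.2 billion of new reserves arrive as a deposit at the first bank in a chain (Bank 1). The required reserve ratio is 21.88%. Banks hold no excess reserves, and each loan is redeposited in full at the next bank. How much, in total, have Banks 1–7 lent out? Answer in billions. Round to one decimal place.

Bank i lends (1 − rr)^i of the original deposit: Bank 1 lends 9.2·0.7812 ≈ 7.1870, Bank 2 lends 9.2·0.7812² ≈ 5.6145, and so on.
Summing a geometric series: total = 9.2·[0.7812·(1 − 0.7812^7) / (1 − 0.7812)] ≈ 27.0153 billion.

27.0 billion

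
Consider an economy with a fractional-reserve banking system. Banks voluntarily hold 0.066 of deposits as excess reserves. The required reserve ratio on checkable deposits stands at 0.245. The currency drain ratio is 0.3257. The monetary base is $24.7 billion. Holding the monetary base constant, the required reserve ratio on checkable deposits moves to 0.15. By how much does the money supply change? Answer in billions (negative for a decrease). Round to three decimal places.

Initially m₁ = (1 + 0.3257) / (0.245 + 0.066 + 0.3257) ≈ 2.082142, so M₁ = 2.082142 × 24.7 ≈ 51.4289 billion.
After the change m₂ = (1 + 0.3257) / (0.15 + 0.066 + 0.3257) ≈ 2.447296, so M₂ = 2.447296 × 24.7 ≈ 60.4482 billion.
ΔM = M₂ − M₁ = 60.4482 − 51.4289 = 9.0193 billion.

$9.019 billion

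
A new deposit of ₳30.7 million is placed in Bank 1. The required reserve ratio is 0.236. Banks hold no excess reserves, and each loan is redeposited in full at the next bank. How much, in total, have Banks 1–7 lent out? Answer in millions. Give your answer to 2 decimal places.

Bank i lends (1 − rr)^i of the original deposit: Bank 1 lends 30.7·0.7640 = 23.4548, Bank 2 lends 30.7·0.7640² ≈ 17.9195, and so on.
Summing a geometric series: total = 30.7·[0.7640·(1 − 0.7640^7) / (1 − 0.7640)] ≈ 84.2849 million.

₳84.28 million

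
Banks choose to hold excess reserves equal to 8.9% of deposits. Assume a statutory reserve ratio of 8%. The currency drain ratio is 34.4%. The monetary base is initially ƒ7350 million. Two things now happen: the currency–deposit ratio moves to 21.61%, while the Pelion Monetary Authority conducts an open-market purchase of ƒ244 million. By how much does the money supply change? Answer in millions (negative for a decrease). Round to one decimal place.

ƒ4724.8 million

Before: m₁ = (1 + 0.344) / (0.08 + 0.089 + 0.344) ≈ 2.619883, MB₁ = 7350, so M₁ = 2.619883 × 7350 ≈ 19256.1401 million.
After: m₂ = (1 + 0.2161) / (0.08 + 0.089 + 0.2161) ≈ 3.157881, MB₂ = 7350 + 244 = 7594, so M₂ = 3.157881 × 7594 ≈ 23980.9483 million.
ΔM = M₂ − M₁ = 23980.9483 − 19256.1401 = 4724.8082 million.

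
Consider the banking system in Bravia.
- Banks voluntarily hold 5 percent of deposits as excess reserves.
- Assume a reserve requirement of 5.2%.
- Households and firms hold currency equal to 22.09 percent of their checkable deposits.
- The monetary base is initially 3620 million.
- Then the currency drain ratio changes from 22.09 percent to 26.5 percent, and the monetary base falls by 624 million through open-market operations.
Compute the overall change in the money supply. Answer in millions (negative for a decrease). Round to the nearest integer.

-3361 million

Before: m₁ = (1 + 0.2209) / (0.052 + 0.05 + 0.2209) ≈ 3.78105, MB₁ = 3620, so M₁ = 3.78105 × 3620 = 13687.401 million.
After: m₂ = (1 + 0.265) / (0.052 + 0.05 + 0.265) ≈ 3.44687, MB₂ = 3620 − 624 = 2996, so M₂ = 3.44687 × 2996 ≈ 10326.8225 million.
ΔM = M₂ − M₁ = 10326.8225 − 13687.401 = -3360.5785 million.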